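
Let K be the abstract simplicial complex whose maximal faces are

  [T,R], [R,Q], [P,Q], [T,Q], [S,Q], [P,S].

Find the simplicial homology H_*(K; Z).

We work with the vertex ordering P < Q < R < S < T. The simplices of K, each written with vertices in increasing order, are:

  0-simplices (5): P, Q, R, S, T
  1-simplices (6): PQ, PS, QR, QS, QT, RT

Hence C_0 ≅ Z^5, C_1 ≅ Z^6.

∂_1: C_1 → C_0 maps an edge to its endpoints' difference, ∂[p,q] = q − p. For instance
  ∂PS = S − P.
As a 5×6 matrix over Z this has rank 4, with invariant factors (1,1,1,1).

Now H_k = ker ∂_k / im ∂_{k+1}, so:

  H_0: rank C_0 − rank ∂_1 = 5 − 4 = 1, and the invariant factors of ∂_1 are all 1, so H_0 ≅ Z.
  H_1: rank ker ∂_1 − rank ∂_2 = (6 − 4) − 0 = 2, and there is no ∂_2, so H_1 ≅ Z^2.

As a check, the Euler characteristic is 5 − 6 = -1, which agrees with 1 − 2 = -1.

H_0 = Z,  H_1 = Z^2.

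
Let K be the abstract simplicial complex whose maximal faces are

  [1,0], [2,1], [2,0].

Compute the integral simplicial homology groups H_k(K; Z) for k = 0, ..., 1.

Order the vertices as 0 < 1 < 2. Listing each simplex with vertices in this order, K has dimension 1 with simplices:

  0-simplices (3): [0], [1], [2]
  1-simplices (3): [0,1], [0,2], [1,2]

giving chain groups C_0 ≅ Z^3, C_1 ≅ Z^3.

Boundary ∂_1: C_1 → C_0 maps an edge to its endpoints' difference, ∂[p,q] = q − p. For instance
  ∂[0,2] = [2] − [0].
As a 3×3 matrix over Z this has rank 2, with invariant factors (1,1).

Reading off H_k = ker ∂_k / im ∂_{k+1}:

  H_0: rank C_0 − rank ∂_1 = 3 − 2 = 1, and the invariant factors of ∂_1 are all 1, so H_0 ≅ Z.
  H_1: rank ker ∂_1 − rank ∂_2 = (3 − 2) − 0 = 1, and there is no ∂_2, so H_1 ≅ Z.

As a check, the Euler characteristic is 3 − 3 = 0, which agrees with 1 − 1 = 0.

H_0 = Z,  H_1 = Z.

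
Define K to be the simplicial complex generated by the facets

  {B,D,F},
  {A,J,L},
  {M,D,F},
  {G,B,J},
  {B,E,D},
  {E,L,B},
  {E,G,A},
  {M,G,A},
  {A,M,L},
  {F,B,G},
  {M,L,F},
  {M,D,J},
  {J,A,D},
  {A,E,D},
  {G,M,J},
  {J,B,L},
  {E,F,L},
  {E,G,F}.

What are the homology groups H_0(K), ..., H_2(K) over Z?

H_0 = Z,  H_1 = Z ⊕ Z/2,  H_2 = 0.

Take the total order A < B < D < E < F < G < J < L < M on the vertex set. Then K (dimension 2) consists of the simplices:

  0-simplices (9): A, B, D, E, F, G, J, L, M
  1-simplices (27): AD, AE, AG, AJ, AL, AM, BD, BE, BF, BG, BJ, BL, DE, DF, DJ, DM, EF, EG, EL, FG, FL, FM, GJ, GM, JL, JM, LM
  2-simplices (18): ADE, ADJ, AEG, AGM, AJL, ALM, BDE, BDF, BEL, BFG, BGJ, BJL, DFM, DJM, EFG, EFL, FLM, GJM

so the chain groups are C_0 ≅ Z^9, C_1 ≅ Z^27, C_2 ≅ Z^18.

∂_1: C_1 → C_0 is given by ∂[p,q] = [q] − [p].
The resulting 9×27 matrix has rank 8, and its Smith normal form has invariant factors (1,1,1,1,1,1,1,1).

Boundary ∂_2: C_2 → C_1 maps a triangle to the signed sum of its edges. For instance
  ∂GJM = JM − GM + GJ,
  ∂AEG = EG − AG + AE.
This gives a 27×18 integer matrix of rank 18; reducing to Smith normal form yields diagonal entries (1,1,1,1,1,1,1,1,1,1,1,1,1,1,1,1,1,2).

Now H_k = ker ∂_k / im ∂_{k+1}, so:

  H_0: rank C_0 − rank ∂_1 = 9 − 8 = 1, and the invariant factors of ∂_1 are all 1, so H_0 ≅ Z.
  H_1: rank ker ∂_1 − rank ∂_2 = (27 − 8) − 18 = 1, and ∂_2 has invariant factor 2 > 1, so H_1 ≅ Z ⊕ Z/2.
  H_2: rank ker ∂_2 − rank ∂_3 = (18 − 18) − 0 = 0, and there is no ∂_3, so H_2 ≅ 0.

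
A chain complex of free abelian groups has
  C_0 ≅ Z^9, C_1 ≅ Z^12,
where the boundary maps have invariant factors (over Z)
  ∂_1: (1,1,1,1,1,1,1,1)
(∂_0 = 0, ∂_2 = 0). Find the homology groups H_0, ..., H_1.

H_0: b_0 = 9 − 0 − 8 = 1; torsion from ∂_1 factors > 1: none. So H_0 = Z.
H_1: b_1 = 12 − 8 − 0 = 4; torsion from ∂_2 factors > 1: none. So H_1 = Z^4.

H_0 = Z,  H_1 = Z^4.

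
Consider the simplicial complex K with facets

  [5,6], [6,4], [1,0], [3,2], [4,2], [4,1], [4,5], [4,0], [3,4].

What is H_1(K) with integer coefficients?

H_1 ≅ Z^3.

K has 7 vertices, 9 edges.
rank ∂_1 = 6, rank ∂_2 = 0 ⇒ b_1 = 9 − 6 − 0 = 3. So H_1 ≅ Z^3.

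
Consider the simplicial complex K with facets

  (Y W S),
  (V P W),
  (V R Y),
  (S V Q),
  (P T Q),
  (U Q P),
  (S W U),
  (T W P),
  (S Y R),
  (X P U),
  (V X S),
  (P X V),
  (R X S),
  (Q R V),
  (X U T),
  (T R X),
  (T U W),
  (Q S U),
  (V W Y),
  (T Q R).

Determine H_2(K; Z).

H_2 = 0.

Order the vertices as P < Q < R < S < T < U < V < W < X < Y. Listing each simplex with vertices in this order, K has dimension 2 with simplices:

  0-simplices (10): P, Q, R, S, T, U, V, W, X, Y
  1-simplices (30): PQ, PT, PU, PV, PW, PX, QR, QS, QT, QU, QV, RS, RT, RV, RX, RY, SU, SV, SW, SX, SY, TU, TW, TX, UW, UX, VW, VX, VY, WY
  2-simplices (20): PQT, PQU, PTW, PUX, PVW, PVX, QRT, QRV, QSU, QSV, RSX, RSY, RTX, RVY, SUW, SVX, SWY, TUW, TUX, VWY

giving chain groups C_0 ≅ Z^10, C_1 ≅ Z^30, C_2 ≅ Z^20.

The boundary map ∂_1: C_1 → C_0 is given by ∂[p,q] = [q] − [p]. For instance
  ∂UW = W − U.
As a 10×30 matrix over Z this has rank 9, with invariant factors (1,1,1,1,1,1,1,1,1).

∂_2: C_2 → C_1 acts by ∂[p,q,r] = [q,r] − [p,r] + [p,q]. For instance
  ∂QRT = RT − QT + QR,
  ∂RSY = SY − RY + RS.
The resulting 30×20 matrix has rank 20, and its Smith normal form has invariant factors (1,1,1,1,1,1,1,1,1,1,1,1,1,1,1,1,1,1,1,2).

From H_k ≅ ker(∂_k) / im(∂_{k+1}) we obtain:

  H_2: rank ker ∂_2 − rank ∂_3 = (20 − 20) − 0 = 0, and there is no ∂_3, so H_2 ≅ 0.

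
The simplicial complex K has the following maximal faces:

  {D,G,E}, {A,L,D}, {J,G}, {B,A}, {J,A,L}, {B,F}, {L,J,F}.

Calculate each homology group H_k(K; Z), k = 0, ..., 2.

Take the total order A < B < D < E < F < G < J < L on the vertex set. Then K (dimension 2) consists of the simplices:

  0-simplices (8): A, B, D, E, F, G, J, L
  1-simplices (13): AB, AD, AJ, AL, BF, DE, DG, DL, EG, FJ, FL, GJ, JL
  2-simplices (4): ADL, AJL, DEG, FJL

so the chain groups are C_0 ≅ Z^8, C_1 ≅ Z^13, C_2 ≅ Z^4.

∂_1: C_1 → C_0 sends each edge [p,q] (with p < q) to q − p.
As a 8×13 matrix over Z this has rank 7, with invariant factors (1,1,1,1,1,1,1).

∂_2: C_2 → C_1 maps a triangle to the signed sum of its edges. For instance
  ∂DEG = EG − DG + DE,
  ∂ADL = DL − AL + AD.
The 13×4 boundary matrix has rank 4 and Smith normal form diag(1,1,1,1).

Reading off H_k = ker ∂_k / im ∂_{k+1}:

  H_0: rank C_0 − rank ∂_1 = 8 − 7 = 1, and the invariant factors of ∂_1 are all 1, so H_0 ≅ Z.
  H_1: rank ker ∂_1 − rank ∂_2 = (13 − 7) − 4 = 2, and the invariant factors of ∂_2 are all 1, so H_1 ≅ Z^2.
  H_2: rank ker ∂_2 − rank ∂_3 = (4 − 4) − 0 = 0, and there is no ∂_3, so H_2 ≅ 0.

As a check, the Euler characteristic is 8 − 13 + 4 = -1, which agrees with 1 − 2 + 0 = -1.

H_0 = Z,  H_1 = Z^2,  H_2 = 0.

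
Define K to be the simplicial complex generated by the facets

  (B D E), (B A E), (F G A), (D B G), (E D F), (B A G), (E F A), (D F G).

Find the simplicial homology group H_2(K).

Order the vertices as A < B < D < E < F < G. Listing each simplex with vertices in this order, K has dimension 2 with simplices:

  0-simplices (6): A, B, D, E, F, G
  1-simplices (12): AB, AE, AF, AG, BD, BE, BG, DE, DF, DG, EF, FG
  2-simplices (8): ABE, ABG, AEF, AFG, BDE, BDG, DEF, DFG

giving chain groups C_0 ≅ Z^6, C_1 ≅ Z^12, C_2 ≅ Z^8.

Boundary ∂_1: C_1 → C_0 is given by ∂[p,q] = [q] − [p].
The 6×12 boundary matrix has rank 5 and Smith normal form diag(1,1,1,1,1).

Boundary ∂_2: C_2 → C_1 sends each 2-simplex [p,q,r] to [q,r] − [p,r] + [p,q]. For instance
  ∂ABG = BG − AG + AB,
  ∂ABE = BE − AE + AB.
As a 12×8 matrix over Z this has rank 7, with invariant factors (1,1,1,1,1,1,1).

Reading off H_k = ker ∂_k / im ∂_{k+1}:

  H_2: rank ker ∂_2 − rank ∂_3 = (8 − 7) − 0 = 1, and there is no ∂_3, so H_2 ≅ Z.

H_2 ≅ Z.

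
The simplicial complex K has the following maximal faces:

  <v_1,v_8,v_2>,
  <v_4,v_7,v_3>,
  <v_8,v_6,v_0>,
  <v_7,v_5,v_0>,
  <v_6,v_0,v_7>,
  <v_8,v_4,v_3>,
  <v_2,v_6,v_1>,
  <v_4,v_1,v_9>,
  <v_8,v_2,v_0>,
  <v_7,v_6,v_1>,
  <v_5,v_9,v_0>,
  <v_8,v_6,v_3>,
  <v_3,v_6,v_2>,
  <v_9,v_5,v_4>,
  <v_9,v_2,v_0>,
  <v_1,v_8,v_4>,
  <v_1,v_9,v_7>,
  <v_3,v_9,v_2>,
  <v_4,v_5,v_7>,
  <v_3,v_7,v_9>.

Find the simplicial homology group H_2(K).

H_2 ≅ 0.

K has 10 vertices, 30 edges, 20 triangles.
rank ∂_2 = 20, rank ∂_3 = 0 ⇒ b_2 = 20 − 20 − 0 = 0. So H_2 = 0.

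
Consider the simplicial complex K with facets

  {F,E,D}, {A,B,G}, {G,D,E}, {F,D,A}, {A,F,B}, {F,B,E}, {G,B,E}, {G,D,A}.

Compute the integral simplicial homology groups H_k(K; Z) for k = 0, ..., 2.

Take the total order A < B < D < E < F < G on the vertex set. Then K (dimension 2) consists of the simplices:

  0-simplices (6): A, B, D, E, F, G
  1-simplices (12): AB, AD, AF, AG, BE, BF, BG, DE, DF, DG, EF, EG
  2-simplices (8): ABF, ABG, ADF, ADG, BEF, BEG, DEF, DEG

Hence C_0 ≅ Z^6, C_1 ≅ Z^12, C_2 ≅ Z^8.

The boundary map ∂_1: C_1 → C_0 sends each edge [p,q] (with p < q) to q − p.
The 6×12 boundary matrix has rank 5 and Smith normal form diag(1,1,1,1,1).

∂_2: C_2 → C_1 acts by ∂[p,q,r] = [q,r] − [p,r] + [p,q]. For instance
  ∂DEF = EF − DF + DE,
  ∂ABF = BF − AF + AB.
The 12×8 boundary matrix has rank 7 and Smith normal form diag(1,1,1,1,1,1,1).

Computing H_k = (kernel of ∂_k) / (image of ∂_{k+1}):

  H_0: rank C_0 − rank ∂_1 = 6 − 5 = 1, and the invariant factors of ∂_1 are all 1, so H_0 ≅ Z.
  H_1: rank ker ∂_1 − rank ∂_2 = (12 − 5) − 7 = 0, and the invariant factors of ∂_2 are all 1, so H_1 ≅ 0.
  H_2: rank ker ∂_2 − rank ∂_3 = (8 − 7) − 0 = 1, and there is no ∂_3, so H_2 ≅ Z.

H_0 ≅ Z,  H_1 = 0,  H_2 ≅ Z.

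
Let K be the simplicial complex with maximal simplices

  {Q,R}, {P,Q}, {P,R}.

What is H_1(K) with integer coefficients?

Fix the vertex order P < Q < R and write every simplex with vertices in increasing order. Then dim K = 1 and the simplices of K are:

  0-simplices (3): P, Q, R
  1-simplices (3): PQ, PR, QR

so the chain groups are C_0 ≅ Z^3, C_1 ≅ Z^3.

Boundary ∂_1: C_1 → C_0 is given by ∂[p,q] = [q] − [p]. For instance
  ∂QR = R − Q.
The 3×3 boundary matrix has rank 2 and Smith normal form diag(1,1).

Reading off H_k = ker ∂_k / im ∂_{k+1}:

  H_1: rank ker ∂_1 − rank ∂_2 = (3 − 2) − 0 = 1, and there is no ∂_2, so H_1 ≅ Z.

H_1 = Z.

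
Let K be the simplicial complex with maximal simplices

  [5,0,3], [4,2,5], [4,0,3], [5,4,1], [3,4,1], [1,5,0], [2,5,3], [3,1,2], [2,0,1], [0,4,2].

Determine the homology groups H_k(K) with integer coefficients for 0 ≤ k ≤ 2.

H_0 ≅ Z,  H_1 ≅ Z/2,  H_2 = 0.

We work with the vertex ordering 0 < 1 < 2 < 3 < 4 < 5. The simplices of K, each written with vertices in increasing order, are:

  0-simplices (6): [0], [1], [2], [3], [4], [5]
  1-simplices (15): [0,1], [0,2], [0,3], [0,4], [0,5], [1,2], [1,3], [1,4], [1,5], [2,3], [2,4], [2,5], [3,4], [3,5], [4,5]
  2-simplices (10): [0,1,2], [0,1,5], [0,2,4], [0,3,4], [0,3,5], [1,2,3], [1,3,4], [1,4,5], [2,3,5], [2,4,5]

so the chain groups are C_0 ≅ Z^6, C_1 ≅ Z^15, C_2 ≅ Z^10.

The boundary map ∂_1: C_1 → C_0 maps an edge to its endpoints' difference, ∂[p,q] = q − p. For instance
  ∂[3,5] = [5] − [3].
The 6×15 boundary matrix has rank 5 and Smith normal form diag(1,1,1,1,1).

Boundary ∂_2: C_2 → C_1 sends each 2-simplex [p,q,r] to [q,r] − [p,r] + [p,q]. For instance
  ∂[2,3,5] = [3,5] − [2,5] + [2,3],
  ∂[0,3,5] = [3,5] − [0,5] + [0,3].
This gives a 15×10 integer matrix of rank 10; reducing to Smith normal form yields diagonal entries (1,1,1,1,1,1,1,1,1,2).

Computing H_k = (kernel of ∂_k) / (image of ∂_{k+1}):

  H_0: rank C_0 − rank ∂_1 = 6 − 5 = 1, and the invariant factors of ∂_1 are all 1, so H_0 ≅ Z.
  H_1: rank ker ∂_1 − rank ∂_2 = (15 − 5) − 10 = 0, and ∂_2 has invariant factor 2 > 1, so H_1 ≅ Z/2.
  H_2: rank ker ∂_2 − rank ∂_3 = (10 − 10) − 0 = 0, and there is no ∂_3, so H_2 ≅ 0.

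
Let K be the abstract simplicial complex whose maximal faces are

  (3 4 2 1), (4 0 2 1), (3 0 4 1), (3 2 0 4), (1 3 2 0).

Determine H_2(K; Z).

H_2 = 0.

Fix the vertex order 0 < 1 < 2 < 3 < 4 and write every simplex with vertices in increasing order. Then dim K = 3 and the simplices of K are:

  0-simplices (5): [0], [1], [2], [3], [4]
  1-simplices (10): [0,1], [0,2], [0,3], [0,4], [1,2], [1,3], [1,4], [2,3], [2,4], [3,4]
  2-simplices (10): [0,1,2], [0,1,3], [0,1,4], [0,2,3], [0,2,4], [0,3,4], [1,2,3], [1,2,4], [1,3,4], [2,3,4]
  3-simplices (5): [0,1,2,3], [0,1,2,4], [0,1,3,4], [0,2,3,4], [1,2,3,4]

so the chain groups are C_0 ≅ Z^5, C_1 ≅ Z^10, C_2 ≅ Z^10, C_3 ≅ Z^5.

The boundary map ∂_1: C_1 → C_0 maps an edge to its endpoints' difference, ∂[p,q] = q − p. For instance
  ∂[2,4] = [4] − [2].
As a 5×10 matrix over Z this has rank 4, with invariant factors (1,1,1,1).

The boundary map ∂_2: C_2 → C_1 acts by ∂[p,q,r] = [q,r] − [p,r] + [p,q]. For instance
  ∂[2,3,4] = [3,4] − [2,4] + [2,3],
  ∂[0,3,4] = [3,4] − [0,4] + [0,3].
The 10×10 boundary matrix has rank 6 and Smith normal form diag(1,1,1,1,1,1).

The boundary map ∂_3: C_3 → C_2 sends each 3-simplex σ to the alternating sum Σ_i (−1)^i (σ with its i-th vertex removed). For instance
  ∂[0,1,3,4] = [1,3,4] − [0,3,4] + [0,1,4] − [0,1,3],
  ∂[0,1,2,4] = [1,2,4] − [0,2,4] + [0,1,4] − [0,1,2].
As a 10×5 matrix over Z this has rank 4, with invariant factors (1,1,1,1).

From H_k ≅ ker(∂_k) / im(∂_{k+1}) we obtain:

  H_2: rank ker ∂_2 − rank ∂_3 = (10 − 6) − 4 = 0, and the invariant factors of ∂_3 are all 1, so H_2 = 0.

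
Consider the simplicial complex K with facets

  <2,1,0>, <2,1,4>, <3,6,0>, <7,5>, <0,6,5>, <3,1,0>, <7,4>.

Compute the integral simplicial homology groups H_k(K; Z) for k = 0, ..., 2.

H_0 ≅ Z,  H_1 ≅ Z,  H_2 = 0.

Fix the vertex order 0 < 1 < 2 < 3 < 4 < 5 < 6 < 7 and write every simplex with vertices in increasing order. Then dim K = 2 and the simplices of K are:

  0-simplices (8): [0], [1], [2], [3], [4], [5], [6], [7]
  1-simplices (13): [0,1], [0,2], [0,3], [0,5], [0,6], [1,2], [1,3], [1,4], [2,4], [3,6], [4,7], [5,6], [5,7]
  2-simplices (5): [0,1,2], [0,1,3], [0,3,6], [0,5,6], [1,2,4]

Hence C_0 ≅ Z^8, C_1 ≅ Z^13, C_2 ≅ Z^5.

The boundary map ∂_1: C_1 → C_0 is given by ∂[p,q] = [q] − [p]. For instance
  ∂[4,7] = [7] − [4].
The 8×13 boundary matrix has rank 7 and Smith normal form diag(1,1,1,1,1,1,1).

Boundary ∂_2: C_2 → C_1 acts by ∂[p,q,r] = [q,r] − [p,r] + [p,q]. For instance
  ∂[0,1,3] = [1,3] − [0,3] + [0,1],
  ∂[0,5,6] = [5,6] − [0,6] + [0,5].
The 13×5 boundary matrix has rank 5 and Smith normal form diag(1,1,1,1,1).

Reading off H_k = ker ∂_k / im ∂_{k+1}:

  H_0: rank C_0 − rank ∂_1 = 8 − 7 = 1, and the invariant factors of ∂_1 are all 1, so H_0 = Z.
  H_1: rank ker ∂_1 − rank ∂_2 = (13 − 7) − 5 = 1, and the invariant factors of ∂_2 are all 1, so H_1 = Z.
  H_2: rank ker ∂_2 − rank ∂_3 = (5 − 5) − 0 = 0, and there is no ∂_3, so H_2 = 0.

As a check, the Euler characteristic is 8 − 13 + 5 = 0, which agrees with 1 − 1 + 0 = 0.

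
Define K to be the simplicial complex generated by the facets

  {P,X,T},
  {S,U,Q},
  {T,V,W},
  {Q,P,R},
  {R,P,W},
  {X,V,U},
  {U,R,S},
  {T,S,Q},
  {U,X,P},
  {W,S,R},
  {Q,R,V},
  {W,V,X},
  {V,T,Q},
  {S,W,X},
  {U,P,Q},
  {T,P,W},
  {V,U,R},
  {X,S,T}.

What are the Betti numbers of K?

b_0 = 1, b_1 = 1, b_2 = 0.

Fix the vertex order P < Q < R < S < T < U < V < W < X and write every simplex with vertices in increasing order. Then dim K = 2 and the simplices of K are:

  0-simplices (9): P, Q, R, S, T, U, V, W, X
  1-simplices (27): PQ, PR, PT, PU, PW, PX, QR, QS, QT, QU, QV, RS, RU, RV, RW, ST, SU, SW, SX, TV, TW, TX, UV, UX, VW, VX, WX
  2-simplices (18): PQR, PQU, PRW, PTW, PTX, PUX, QRV, QST, QSU, QTV, RSU, RSW, RUV, STX, SWX, TVW, UVX, VWX

so the chain groups are C_0 ≅ Z^9, C_1 ≅ Z^27, C_2 ≅ Z^18.

Boundary ∂_1: C_1 → C_0 maps an edge to its endpoints' difference, ∂[p,q] = q − p. For instance
  ∂RU = U − R.
The resulting 9×27 matrix has rank 8, and its Smith normal form has invariant factors (1,1,1,1,1,1,1,1).

Boundary ∂_2: C_2 → C_1 maps a triangle to the signed sum of its edges. For instance
  ∂PTX = TX − PX + PT,
  ∂SWX = WX − SX + SW.
As a 27×18 matrix over Z this has rank 18, with invariant factors (1,1,1,1,1,1,1,1,1,1,1,1,1,1,1,1,1,2).

Reading off H_k = ker ∂_k / im ∂_{k+1}:

  H_0: rank C_0 − rank ∂_1 = 9 − 8 = 1, and the invariant factors of ∂_1 are all 1, so H_0 ≅ Z.
  H_1: rank ker ∂_1 − rank ∂_2 = (27 − 8) − 18 = 1, and ∂_2 has invariant factor 2 > 1, so H_1 ≅ Z ⊕ Z/2.
  H_2: rank ker ∂_2 − rank ∂_3 = (18 − 18) − 0 = 0, and there is no ∂_3, so H_2 ≅ 0.

(K is a triangulation of the Klein bottle.)

Hence the Betti numbers are b_0 = 1, b_1 = 1, b_2 = 0.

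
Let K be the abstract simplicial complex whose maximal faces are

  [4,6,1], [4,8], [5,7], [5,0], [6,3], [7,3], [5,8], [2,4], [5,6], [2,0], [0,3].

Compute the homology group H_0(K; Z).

H_0 ≅ Z.

We work with the vertex ordering 0 < 1 < 2 < 3 < 4 < 5 < 6 < 7 < 8. The simplices of K, each written with vertices in increasing order, are:

  0-simplices (9): [0], [1], [2], [3], [4], [5], [6], [7], [8]
  1-simplices (13): [0,2], [0,3], [0,5], [1,4], [1,6], [2,4], [3,6], [3,7], [4,6], [4,8], [5,6], [5,7], [5,8]
  2-simplices (1): [1,4,6]

so the chain groups are C_0 ≅ Z^9, C_1 ≅ Z^13, C_2 ≅ Z^1.

Boundary ∂_1: C_1 → C_0 maps an edge to its endpoints' difference, ∂[p,q] = q − p. For instance
  ∂[1,6] = [6] − [1].
The 9×13 boundary matrix has rank 8 and Smith normal form diag(1,1,1,1,1,1,1,1).

Boundary ∂_2: C_2 → C_1 acts by ∂[p,q,r] = [q,r] − [p,r] + [p,q]. For instance
  ∂[1,4,6] = [4,6] − [1,6] + [1,4].
The resulting 13×1 matrix has rank 1, and its Smith normal form has invariant factors (1).

Computing H_k = (kernel of ∂_k) / (image of ∂_{k+1}):

  H_0: rank C_0 − rank ∂_1 = 9 − 8 = 1, and the invariant factors of ∂_1 are all 1, so H_0 ≅ Z.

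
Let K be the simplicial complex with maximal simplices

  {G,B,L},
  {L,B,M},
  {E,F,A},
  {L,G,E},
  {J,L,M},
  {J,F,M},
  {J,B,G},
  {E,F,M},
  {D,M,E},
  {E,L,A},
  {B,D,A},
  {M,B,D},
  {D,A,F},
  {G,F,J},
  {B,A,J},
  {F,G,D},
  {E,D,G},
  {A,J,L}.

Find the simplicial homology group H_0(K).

H_0 = Z.

Take the total order A < B < D < E < F < G < J < L < M on the vertex set. Then K (dimension 2) consists of the simplices:

  0-simplices (9): A, B, D, E, F, G, J, L, M
  1-simplices (27): AB, AD, AE, AF, AJ, AL, BD, BG, BJ, BL, BM, DE, DF, DG, DM, EF, EG, EL, EM, FG, FJ, FM, GJ, GL, JL, JM, LM
  2-simplices (18): ABD, ABJ, ADF, AEF, AEL, AJL, BDM, BGJ, BGL, BLM, DEG, DEM, DFG, EFM, EGL, FGJ, FJM, JLM

so the chain groups are C_0 ≅ Z^9, C_1 ≅ Z^27, C_2 ≅ Z^18.

The boundary map ∂_1: C_1 → C_0 is given by ∂[p,q] = [q] − [p].
The resulting 9×27 matrix has rank 8, and its Smith normal form has invariant factors (1,1,1,1,1,1,1,1).

Boundary ∂_2: C_2 → C_1 sends each 2-simplex [p,q,r] to [q,r] − [p,r] + [p,q]. For instance
  ∂AEL = EL − AL + AE,
  ∂ABJ = BJ − AJ + AB.
As a 27×18 matrix over Z this has rank 18, with invariant factors (1,1,1,1,1,1,1,1,1,1,1,1,1,1,1,1,1,2).

Reading off H_k = ker ∂_k / im ∂_{k+1}:

  H_0: rank C_0 − rank ∂_1 = 9 − 8 = 1, and the invariant factors of ∂_1 are all 1, so H_0 ≅ Z.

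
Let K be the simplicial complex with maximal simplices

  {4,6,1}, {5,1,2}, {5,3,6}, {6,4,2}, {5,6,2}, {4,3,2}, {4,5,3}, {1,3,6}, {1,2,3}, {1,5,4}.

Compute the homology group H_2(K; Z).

H_2 ≅ 0.

Order the vertices as 1 < 2 < 3 < 4 < 5 < 6. Listing each simplex with vertices in this order, K has dimension 2 with simplices:

  0-simplices (6): [1], [2], [3], [4], [5], [6]
  1-simplices (15): [1,2], [1,3], [1,4], [1,5], [1,6], [2,3], [2,4], [2,5], [2,6], [3,4], [3,5], [3,6], [4,5], [4,6], [5,6]
  2-simplices (10): [1,2,3], [1,2,5], [1,3,6], [1,4,5], [1,4,6], [2,3,4], [2,4,6], [2,5,6], [3,4,5], [3,5,6]

giving chain groups C_0 ≅ Z^6, C_1 ≅ Z^15, C_2 ≅ Z^10.

∂_1: C_1 → C_0 is given by ∂[p,q] = [q] − [p].
The 6×15 boundary matrix has rank 5 and Smith normal form diag(1,1,1,1,1).

The boundary map ∂_2: C_2 → C_1 sends each 2-simplex [p,q,r] to [q,r] − [p,r] + [p,q]. For instance
  ∂[1,2,3] = [2,3] − [1,3] + [1,2],
  ∂[1,4,6] = [4,6] − [1,6] + [1,4].
The resulting 15×10 matrix has rank 10, and its Smith normal form has invariant factors (1,1,1,1,1,1,1,1,1,2).

From H_k ≅ ker(∂_k) / im(∂_{k+1}) we obtain:

  H_2: rank ker ∂_2 − rank ∂_3 = (10 − 10) − 0 = 0, and there is no ∂_3, so H_2 ≅ 0.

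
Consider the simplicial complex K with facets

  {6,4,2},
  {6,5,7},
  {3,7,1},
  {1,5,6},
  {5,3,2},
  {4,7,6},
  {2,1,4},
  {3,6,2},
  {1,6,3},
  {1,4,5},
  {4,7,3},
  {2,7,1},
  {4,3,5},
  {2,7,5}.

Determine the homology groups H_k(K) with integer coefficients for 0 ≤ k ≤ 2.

H_0 ≅ Z,  H_1 ≅ Z^2,  H_2 ≅ Z.

We work with the vertex ordering 1 < 2 < 3 < 4 < 5 < 6 < 7. The simplices of K, each written with vertices in increasing order, are:

  0-simplices (7): [1], [2], [3], [4], [5], [6], [7]
  1-simplices (21): [1,2], [1,3], [1,4], [1,5], [1,6], [1,7], [2,3], [2,4], [2,5], [2,6], [2,7], [3,4], [3,5], [3,6], [3,7], [4,5], [4,6], [4,7], [5,6], [5,7], [6,7]
  2-simplices (14): [1,2,4], [1,2,7], [1,3,6], [1,3,7], [1,4,5], [1,5,6], [2,3,5], [2,3,6], [2,4,6], [2,5,7], [3,4,5], [3,4,7], [4,6,7], [5,6,7]

giving chain groups C_0 ≅ Z^7, C_1 ≅ Z^21, C_2 ≅ Z^14.

The boundary map ∂_1: C_1 → C_0 sends each edge [p,q] (with p < q) to q − p.
This gives a 7×21 integer matrix of rank 6; reducing to Smith normal form yields diagonal entries (1,1,1,1,1,1).

Boundary ∂_2: C_2 → C_1 sends each 2-simplex [p,q,r] to [q,r] − [p,r] + [p,q]. For instance
  ∂[2,3,5] = [3,5] − [2,5] + [2,3],
  ∂[2,3,6] = [3,6] − [2,6] + [2,3].
The resulting 21×14 matrix has rank 13, and its Smith normal form has invariant factors (1,1,1,1,1,1,1,1,1,1,1,1,1).

Computing H_k = (kernel of ∂_k) / (image of ∂_{k+1}):

  H_0: rank C_0 − rank ∂_1 = 7 − 6 = 1, and the invariant factors of ∂_1 are all 1, so H_0 ≅ Z.
  H_1: rank ker ∂_1 − rank ∂_2 = (21 − 6) − 13 = 2, and the invariant factors of ∂_2 are all 1, so H_1 ≅ Z^2.
  H_2: rank ker ∂_2 − rank ∂_3 = (14 − 13) − 0 = 1, and there is no ∂_3, so H_2 ≅ Z.

As a check, the Euler characteristic is 7 − 21 + 14 = 0, which agrees with 1 − 2 + 1 = 0.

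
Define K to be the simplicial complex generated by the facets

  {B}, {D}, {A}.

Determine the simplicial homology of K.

K has 3 vertices.
rank ∂_0 = 0, rank ∂_1 = 0 ⇒ b_0 = 3 − 0 − 0 = 3. So H_0 = Z^3.

H_0 = Z^3.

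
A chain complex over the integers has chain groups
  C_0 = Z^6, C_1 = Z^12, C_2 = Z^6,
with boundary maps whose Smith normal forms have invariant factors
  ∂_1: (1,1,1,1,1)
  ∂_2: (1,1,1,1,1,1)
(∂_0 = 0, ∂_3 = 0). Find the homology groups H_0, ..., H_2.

H_0 ≅ Z,  H_1 ≅ Z,  H_2 = 0.

H_0: b_0 = 6 − 0 − 5 = 1; torsion from ∂_1 factors > 1: none. So H_0 ≅ Z.
H_1: b_1 = 12 − 5 − 6 = 1; torsion from ∂_2 factors > 1: none. So H_1 ≅ Z.
H_2: b_2 = 6 − 6 − 0 = 0; torsion from ∂_3 factors > 1: none. So H_2 ≅ 0.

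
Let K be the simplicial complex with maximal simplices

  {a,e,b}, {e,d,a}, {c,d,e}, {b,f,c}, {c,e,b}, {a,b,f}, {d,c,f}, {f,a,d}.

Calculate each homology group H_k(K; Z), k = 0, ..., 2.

We work with the vertex ordering a < b < c < d < e < f. The simplices of K, each written with vertices in increasing order, are:

  0-simplices (6): a, b, c, d, e, f
  1-simplices (12): ab, ad, ae, af, bc, be, bf, cd, ce, cf, de, df
  2-simplices (8): abe, abf, ade, adf, bce, bcf, cde, cdf

Hence C_0 ≅ Z^6, C_1 ≅ Z^12, C_2 ≅ Z^8.

The boundary map ∂_1: C_1 → C_0 is given by ∂[p,q] = [q] − [p].
As a 6×12 matrix over Z this has rank 5, with invariant factors (1,1,1,1,1).

The boundary map ∂_2: C_2 → C_1 acts by ∂[p,q,r] = [q,r] − [p,r] + [p,q]. For instance
  ∂bce = ce − be + bc,
  ∂bcf = cf − bf + bc.
This gives a 12×8 integer matrix of rank 7; reducing to Smith normal form yields diagonal entries (1,1,1,1,1,1,1).

Reading off H_k = ker ∂_k / im ∂_{k+1}:

  H_0: rank C_0 − rank ∂_1 = 6 − 5 = 1, and the invariant factors of ∂_1 are all 1, so H_0 = Z.
  H_1: rank ker ∂_1 − rank ∂_2 = (12 − 5) − 7 = 0, and the invariant factors of ∂_2 are all 1, so H_1 = 0.
  H_2: rank ker ∂_2 − rank ∂_3 = (8 − 7) − 0 = 1, and there is no ∂_3, so H_2 = Z.

(K is a triangulation of the 2-sphere S^2.)

H_0 = Z,  H_1 = 0,  H_2 = Z.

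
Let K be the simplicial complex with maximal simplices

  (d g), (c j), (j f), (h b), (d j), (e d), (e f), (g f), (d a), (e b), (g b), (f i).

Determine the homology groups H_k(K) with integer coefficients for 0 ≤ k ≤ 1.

H_0 = Z,  H_1 = Z^3.

Order the vertices as a < b < c < d < e < f < g < h < i < j. Listing each simplex with vertices in this order, K has dimension 1 with simplices:

  0-simplices (10): a, b, c, d, e, f, g, h, i, j
  1-simplices (12): ad, be, bg, bh, cj, de, dg, dj, ef, fg, fi, fj

giving chain groups C_0 ≅ Z^10, C_1 ≅ Z^12.

∂_1: C_1 → C_0 sends each edge [p,q] (with p < q) to q − p. For instance
  ∂bh = h − b.
The resulting 10×12 matrix has rank 9, and its Smith normal form has invariant factors (1,1,1,1,1,1,1,1,1).

From H_k ≅ ker(∂_k) / im(∂_{k+1}) we obtain:

  H_0: rank C_0 − rank ∂_1 = 10 − 9 = 1, and the invariant factors of ∂_1 are all 1, so H_0 ≅ Z.
  H_1: rank ker ∂_1 − rank ∂_2 = (12 − 9) − 0 = 3, and there is no ∂_2, so H_1 ≅ Z^3.

As a check, the Euler characteristic is 10 − 12 = -2, which agrees with 1 − 3 = -2.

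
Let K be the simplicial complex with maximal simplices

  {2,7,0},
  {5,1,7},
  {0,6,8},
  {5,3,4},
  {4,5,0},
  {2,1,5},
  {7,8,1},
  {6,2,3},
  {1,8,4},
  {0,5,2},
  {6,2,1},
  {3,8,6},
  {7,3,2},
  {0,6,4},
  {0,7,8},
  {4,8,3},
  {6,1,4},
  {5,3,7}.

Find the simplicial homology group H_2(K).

H_2 = 0.

Order the vertices as 0 < 1 < 2 < 3 < 4 < 5 < 6 < 7 < 8. Listing each simplex with vertices in this order, K has dimension 2 with simplices:

  0-simplices (9): [0], [1], [2], [3], [4], [5], [6], [7], [8]
  1-simplices (27): (27 of them)
  2-simplices (18): [0,2,5], [0,2,7], [0,4,5], [0,4,6], [0,6,8], [0,7,8], [1,2,5], [1,2,6], [1,4,6], [1,4,8], [1,5,7], [1,7,8], [2,3,6], [2,3,7], [3,4,5], [3,4,8], [3,5,7], [3,6,8]

giving chain groups C_0 ≅ Z^9, C_1 ≅ Z^27, C_2 ≅ Z^18.

∂_1: C_1 → C_0 maps an edge to its endpoints' difference, ∂[p,q] = q − p.
The 9×27 boundary matrix has rank 8 and Smith normal form diag(1,1,1,1,1,1,1,1).

Boundary ∂_2: C_2 → C_1 acts by ∂[p,q,r] = [q,r] − [p,r] + [p,q]. For instance
  ∂[0,4,6] = [4,6] − [0,6] + [0,4],
  ∂[0,2,7] = [2,7] − [0,7] + [0,2].
As a 27×18 matrix over Z this has rank 18, with invariant factors (1,1,1,1,1,1,1,1,1,1,1,1,1,1,1,1,1,2).

From H_k ≅ ker(∂_k) / im(∂_{k+1}) we obtain:

  H_2: rank ker ∂_2 − rank ∂_3 = (18 − 18) − 0 = 0, and there is no ∂_3, so H_2 = 0.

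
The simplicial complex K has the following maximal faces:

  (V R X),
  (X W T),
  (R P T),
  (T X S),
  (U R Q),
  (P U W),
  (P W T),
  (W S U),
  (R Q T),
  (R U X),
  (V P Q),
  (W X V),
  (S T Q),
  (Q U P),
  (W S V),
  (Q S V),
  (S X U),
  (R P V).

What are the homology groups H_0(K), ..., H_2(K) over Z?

We work with the vertex ordering P < Q < R < S < T < U < V < W < X. The simplices of K, each written with vertices in increasing order, are:

  0-simplices (9): P, Q, R, S, T, U, V, W, X
  1-simplices (27): PQ, PR, PT, PU, PV, PW, QR, QS, QT, QU, QV, RT, RU, RV, RX, ST, SU, SV, SW, SX, TW, TX, UW, UX, VW, VX, WX
  2-simplices (18): PQU, PQV, PRT, PRV, PTW, PUW, QRT, QRU, QST, QSV, RUX, RVX, STX, SUW, SUX, SVW, TWX, VWX

Hence C_0 ≅ Z^9, C_1 ≅ Z^27, C_2 ≅ Z^18.

∂_1: C_1 → C_0 is given by ∂[p,q] = [q] − [p].
This gives a 9×27 integer matrix of rank 8; reducing to Smith normal form yields diagonal entries (1,1,1,1,1,1,1,1).

The boundary map ∂_2: C_2 → C_1 acts by ∂[p,q,r] = [q,r] − [p,r] + [p,q]. For instance
  ∂SUX = UX − SX + SU,
  ∂PQU = QU − PU + PQ.
This gives a 27×18 integer matrix of rank 18; reducing to Smith normal form yields diagonal entries (1,1,1,1,1,1,1,1,1,1,1,1,1,1,1,1,1,2).

Reading off H_k = ker ∂_k / im ∂_{k+1}:

  H_0: rank C_0 − rank ∂_1 = 9 − 8 = 1, and the invariant factors of ∂_1 are all 1, so H_0 = Z.
  H_1: rank ker ∂_1 − rank ∂_2 = (27 − 8) − 18 = 1, and ∂_2 has invariant factor 2 > 1, so H_1 = Z ⊕ Z/2Z.
  H_2: rank ker ∂_2 − rank ∂_3 = (18 − 18) − 0 = 0, and there is no ∂_3, so H_2 = 0.

As a check, the Euler characteristic is 9 − 27 + 18 = 0, which agrees with 1 − 1 + 0 = 0.

H_0 ≅ Z,  H_1 ≅ Z ⊕ Z/2Z,  H_2 = 0.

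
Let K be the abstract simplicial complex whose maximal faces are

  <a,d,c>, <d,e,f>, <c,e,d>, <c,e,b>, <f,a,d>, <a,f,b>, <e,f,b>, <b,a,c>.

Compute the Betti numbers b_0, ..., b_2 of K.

Fix the vertex order a < b < c < d < e < f and write every simplex with vertices in increasing order. Then dim K = 2 and the simplices of K are:

  0-simplices (6): a, b, c, d, e, f
  1-simplices (12): ab, ac, ad, af, bc, be, bf, cd, ce, de, df, ef
  2-simplices (8): abc, abf, acd, adf, bce, bef, cde, def

giving chain groups C_0 ≅ Z^6, C_1 ≅ Z^12, C_2 ≅ Z^8.

∂_1: C_1 → C_0 sends each edge [p,q] (with p < q) to q − p.
The 6×12 boundary matrix has rank 5 and Smith normal form diag(1,1,1,1,1).

∂_2: C_2 → C_1 acts by ∂[p,q,r] = [q,r] − [p,r] + [p,q]. For instance
  ∂abc = bc − ac + ab,
  ∂cde = de − ce + cd.
This gives a 12×8 integer matrix of rank 7; reducing to Smith normal form yields diagonal entries (1,1,1,1,1,1,1).

From H_k ≅ ker(∂_k) / im(∂_{k+1}) we obtain:

  H_0: rank C_0 − rank ∂_1 = 6 − 5 = 1, and the invariant factors of ∂_1 are all 1, so H_0 ≅ Z.
  H_1: rank ker ∂_1 − rank ∂_2 = (12 − 5) − 7 = 0, and the invariant factors of ∂_2 are all 1, so H_1 ≅ 0.
  H_2: rank ker ∂_2 − rank ∂_3 = (8 − 7) − 0 = 1, and there is no ∂_3, so H_2 ≅ Z.

(K is a triangulation of the 2-sphere S^2.)

Hence the Betti numbers are b_0 = 1, b_1 = 0, b_2 = 1.

b_0 = 1, b_1 = 0, b_2 = 1.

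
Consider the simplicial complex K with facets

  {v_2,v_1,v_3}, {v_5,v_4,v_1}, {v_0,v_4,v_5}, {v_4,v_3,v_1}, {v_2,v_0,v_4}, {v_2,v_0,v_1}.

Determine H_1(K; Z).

H_1 ≅ Z.

Order the vertices as v_0 < v_1 < v_2 < v_3 < v_4 < v_5. Listing each simplex with vertices in this order, K has dimension 2 with simplices:

  0-simplices (6): [v_0], [v_1], [v_2], [v_3], [v_4], [v_5]
  1-simplices (12): [v_0,v_1], [v_0,v_2], [v_0,v_4], [v_0,v_5], [v_1,v_2], [v_1,v_3], [v_1,v_4], [v_1,v_5], [v_2,v_3], [v_2,v_4], [v_3,v_4], [v_4,v_5]
  2-simplices (6): [v_0,v_1,v_2], [v_0,v_2,v_4], [v_0,v_4,v_5], [v_1,v_2,v_3], [v_1,v_3,v_4], [v_1,v_4,v_5]

giving chain groups C_0 ≅ Z^6, C_1 ≅ Z^12, C_2 ≅ Z^6.

Boundary ∂_1: C_1 → C_0 maps an edge to its endpoints' difference, ∂[p,q] = q − p. For instance
  ∂[v_1,v_5] = [v_5] − [v_1].
This gives a 6×12 integer matrix of rank 5; reducing to Smith normal form yields diagonal entries (1,1,1,1,1).

The boundary map ∂_2: C_2 → C_1 maps a triangle to the signed sum of its edges. For instance
  ∂[v_0,v_2,v_4] = [v_2,v_4] − [v_0,v_4] + [v_0,v_2],
  ∂[v_0,v_4,v_5] = [v_4,v_5] − [v_0,v_5] + [v_0,v_4].
The resulting 12×6 matrix has rank 6, and its Smith normal form has invariant factors (1,1,1,1,1,1).

From H_k ≅ ker(∂_k) / im(∂_{k+1}) we obtain:

  H_1: rank ker ∂_1 − rank ∂_2 = (12 − 5) − 6 = 1, and the invariant factors of ∂_2 are all 1, so H_1 ≅ Z.

(K is a triangulation of the cylinder S^1 x I.)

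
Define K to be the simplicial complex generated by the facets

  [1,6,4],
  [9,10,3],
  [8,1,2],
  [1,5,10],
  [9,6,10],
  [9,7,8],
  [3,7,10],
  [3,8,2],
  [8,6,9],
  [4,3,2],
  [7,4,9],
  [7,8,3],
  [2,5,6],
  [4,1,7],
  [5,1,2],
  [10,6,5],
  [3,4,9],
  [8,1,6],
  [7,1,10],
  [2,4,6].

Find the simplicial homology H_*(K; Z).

H_0 = Z,  H_1 = Z ⊕ Z/2Z,  H_2 = 0.

Fix the vertex order 1 < 2 < 3 < 4 < 5 < 6 < 7 < 8 < 9 < 10 and write every simplex with vertices in increasing order. Then dim K = 2 and the simplices of K are:

  0-simplices (10): [1], [2], [3], [4], [5], [6], [7], [8], [9], [10]
  1-simplices (30): (30 of them)
  2-simplices (20): (20 of them)

so the chain groups are C_0 ≅ Z^10, C_1 ≅ Z^30, C_2 ≅ Z^20.

∂_1: C_1 → C_0 is given by ∂[p,q] = [q] − [p]. For instance
  ∂[4,7] = [7] − [4].
As a 10×30 matrix over Z this has rank 9, with invariant factors (1,1,1,1,1,1,1,1,1).

Boundary ∂_2: C_2 → C_1 sends each 2-simplex [p,q,r] to [q,r] − [p,r] + [p,q]. For instance
  ∂[1,7,10] = [7,10] − [1,10] + [1,7],
  ∂[2,3,4] = [3,4] − [2,4] + [2,3].
This gives a 30×20 integer matrix of rank 20; reducing to Smith normal form yields diagonal entries (1,1,1,1,1,1,1,1,1,1,1,1,1,1,1,1,1,1,1,2).

Computing H_k = (kernel of ∂_k) / (image of ∂_{k+1}):

  H_0: rank C_0 − rank ∂_1 = 10 − 9 = 1, and the invariant factors of ∂_1 are all 1, so H_0 ≅ Z.
  H_1: rank ker ∂_1 − rank ∂_2 = (30 − 9) − 20 = 1, and ∂_2 has invariant factor 2 > 1, so H_1 ≅ Z ⊕ Z/2Z.
  H_2: rank ker ∂_2 − rank ∂_3 = (20 − 20) − 0 = 0, and there is no ∂_3, so H_2 ≅ 0.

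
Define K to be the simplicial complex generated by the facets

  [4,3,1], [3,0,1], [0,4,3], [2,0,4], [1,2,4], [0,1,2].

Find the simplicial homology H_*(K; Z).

Fix the vertex order 0 < 1 < 2 < 3 < 4 and write every simplex with vertices in increasing order. Then dim K = 2 and the simplices of K are:

  0-simplices (5): [0], [1], [2], [3], [4]
  1-simplices (9): [0,1], [0,2], [0,3], [0,4], [1,2], [1,3], [1,4], [2,4], [3,4]
  2-simplices (6): [0,1,2], [0,1,3], [0,2,4], [0,3,4], [1,2,4], [1,3,4]

giving chain groups C_0 ≅ Z^5, C_1 ≅ Z^9, C_2 ≅ Z^6.

∂_1: C_1 → C_0 is given by ∂[p,q] = [q] − [p].
This gives a 5×9 integer matrix of rank 4; reducing to Smith normal form yields diagonal entries (1,1,1,1).

Boundary ∂_2: C_2 → C_1 acts by ∂[p,q,r] = [q,r] − [p,r] + [p,q]. For instance
  ∂[0,3,4] = [3,4] − [0,4] + [0,3],
  ∂[1,3,4] = [3,4] − [1,4] + [1,3].
This gives a 9×6 integer matrix of rank 5; reducing to Smith normal form yields diagonal entries (1,1,1,1,1).

Reading off H_k = ker ∂_k / im ∂_{k+1}:

  H_0: rank C_0 − rank ∂_1 = 5 − 4 = 1, and the invariant factors of ∂_1 are all 1, so H_0 = Z.
  H_1: rank ker ∂_1 − rank ∂_2 = (9 − 4) − 5 = 0, and the invariant factors of ∂_2 are all 1, so H_1 = 0.
  H_2: rank ker ∂_2 − rank ∂_3 = (6 − 5) − 0 = 1, and there is no ∂_3, so H_2 = Z.

As a check, the Euler characteristic is 5 − 9 + 6 = 2, which agrees with 1 − 0 + 1 = 2.

H_0 = Z,  H_1 = 0,  H_2 = Z.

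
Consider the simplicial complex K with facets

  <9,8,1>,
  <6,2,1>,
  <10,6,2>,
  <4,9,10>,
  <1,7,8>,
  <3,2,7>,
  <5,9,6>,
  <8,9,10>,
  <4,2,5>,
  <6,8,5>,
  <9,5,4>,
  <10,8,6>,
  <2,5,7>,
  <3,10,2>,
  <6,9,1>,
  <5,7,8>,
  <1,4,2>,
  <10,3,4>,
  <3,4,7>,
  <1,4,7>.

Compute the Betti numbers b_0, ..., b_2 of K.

Take the total order 1 < 2 < 3 < 4 < 5 < 6 < 7 < 8 < 9 < 10 on the vertex set. Then K (dimension 2) consists of the simplices:

  0-simplices (10): [1], [2], [3], [4], [5], [6], [7], [8], [9], [10]
  1-simplices (30): (30 of them)
  2-simplices (20): (20 of them)

so the chain groups are C_0 ≅ Z^10, C_1 ≅ Z^30, C_2 ≅ Z^20.

∂_1: C_1 → C_0 sends each edge [p,q] (with p < q) to q − p. For instance
  ∂[8,9] = [9] − [8].
As a 10×30 matrix over Z this has rank 9, with invariant factors (1,1,1,1,1,1,1,1,1).

The boundary map ∂_2: C_2 → C_1 sends each 2-simplex [p,q,r] to [q,r] − [p,r] + [p,q]. For instance
  ∂[1,2,4] = [2,4] − [1,4] + [1,2],
  ∂[5,6,9] = [6,9] − [5,9] + [5,6].
The 30×20 boundary matrix has rank 20 and Smith normal form diag(1,1,1,1,1,1,1,1,1,1,1,1,1,1,1,1,1,1,1,2).

Now H_k = ker ∂_k / im ∂_{k+1}, so:

  H_0: rank C_0 − rank ∂_1 = 10 − 9 = 1, and the invariant factors of ∂_1 are all 1, so H_0 ≅ Z.
  H_1: rank ker ∂_1 − rank ∂_2 = (30 − 9) − 20 = 1, and ∂_2 has invariant factor 2 > 1, so H_1 ≅ Z ⊕ Z_2.
  H_2: rank ker ∂_2 − rank ∂_3 = (20 − 20) − 0 = 0, and there is no ∂_3, so H_2 ≅ 0.

As a check, the Euler characteristic is 10 − 30 + 20 = 0, which agrees with 1 − 1 + 0 = 0.

Hence the Betti numbers are b_0 = 1, b_1 = 1, b_2 = 0.

b_0 = 1, b_1 = 1, b_2 = 0.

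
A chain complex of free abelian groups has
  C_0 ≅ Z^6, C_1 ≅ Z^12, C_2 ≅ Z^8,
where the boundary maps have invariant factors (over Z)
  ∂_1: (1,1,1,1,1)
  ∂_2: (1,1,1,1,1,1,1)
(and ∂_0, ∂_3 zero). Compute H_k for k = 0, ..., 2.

H_0 = Z,  H_1 = 0,  H_2 = Z.

H_0: b_0 = 6 − 0 − 5 = 1; torsion from ∂_1 factors > 1: none. So H_0 = Z.
H_1: b_1 = 12 − 5 − 7 = 0; torsion from ∂_2 factors > 1: none. So H_1 = 0.
H_2: b_2 = 8 − 7 − 0 = 1; torsion from ∂_3 factors > 1: none. So H_2 = Z.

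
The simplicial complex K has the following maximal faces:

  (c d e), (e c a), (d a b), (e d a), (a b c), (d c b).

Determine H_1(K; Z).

H_1 = 0.

Take the total order a < b < c < d < e on the vertex set. Then K (dimension 2) consists of the simplices:

  0-simplices (5): a, b, c, d, e
  1-simplices (9): ab, ac, ad, ae, bc, bd, cd, ce, de
  2-simplices (6): abc, abd, ace, ade, bcd, cde

giving chain groups C_0 ≅ Z^5, C_1 ≅ Z^9, C_2 ≅ Z^6.

Boundary ∂_1: C_1 → C_0 maps an edge to its endpoints' difference, ∂[p,q] = q − p.
The resulting 5×9 matrix has rank 4, and its Smith normal form has invariant factors (1,1,1,1).

Boundary ∂_2: C_2 → C_1 sends each 2-simplex [p,q,r] to [q,r] − [p,r] + [p,q]. For instance
  ∂abd = bd − ad + ab,
  ∂ace = ce − ae + ac.
The resulting 9×6 matrix has rank 5, and its Smith normal form has invariant factors (1,1,1,1,1).

Reading off H_k = ker ∂_k / im ∂_{k+1}:

  H_1: rank ker ∂_1 − rank ∂_2 = (9 − 4) − 5 = 0, and the invariant factors of ∂_2 are all 1, so H_1 ≅ 0.

(K is a triangulation of the 2-sphere S^2.)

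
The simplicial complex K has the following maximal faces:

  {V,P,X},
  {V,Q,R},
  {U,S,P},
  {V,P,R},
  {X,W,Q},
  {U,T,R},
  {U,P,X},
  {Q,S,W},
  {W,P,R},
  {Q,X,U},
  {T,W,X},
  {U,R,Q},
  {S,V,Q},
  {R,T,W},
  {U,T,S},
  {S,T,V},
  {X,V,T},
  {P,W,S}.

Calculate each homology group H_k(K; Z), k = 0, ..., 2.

Order the vertices as P < Q < R < S < T < U < V < W < X. Listing each simplex with vertices in this order, K has dimension 2 with simplices:

  0-simplices (9): P, Q, R, S, T, U, V, W, X
  1-simplices (27): PR, PS, PU, PV, PW, PX, QR, QS, QU, QV, QW, QX, RT, RU, RV, RW, ST, SU, SV, SW, TU, TV, TW, TX, UX, VX, WX
  2-simplices (18): PRV, PRW, PSU, PSW, PUX, PVX, QRU, QRV, QSV, QSW, QUX, QWX, RTU, RTW, STU, STV, TVX, TWX

so the chain groups are C_0 ≅ Z^9, C_1 ≅ Z^27, C_2 ≅ Z^18.

The boundary map ∂_1: C_1 → C_0 is given by ∂[p,q] = [q] − [p]. For instance
  ∂PR = R − P.
As a 9×27 matrix over Z this has rank 8, with invariant factors (1,1,1,1,1,1,1,1).

Boundary ∂_2: C_2 → C_1 maps a triangle to the signed sum of its edges. For instance
  ∂QSW = SW − QW + QS,
  ∂PUX = UX − PX + PU.
The resulting 27×18 matrix has rank 17, and its Smith normal form has invariant factors (1,1,1,1,1,1,1,1,1,1,1,1,1,1,1,1,1).

Computing H_k = (kernel of ∂_k) / (image of ∂_{k+1}):

  H_0: rank C_0 − rank ∂_1 = 9 − 8 = 1, and the invariant factors of ∂_1 are all 1, so H_0 = Z.
  H_1: rank ker ∂_1 − rank ∂_2 = (27 − 8) − 17 = 2, and the invariant factors of ∂_2 are all 1, so H_1 = Z^2.
  H_2: rank ker ∂_2 − rank ∂_3 = (18 − 17) − 0 = 1, and there is no ∂_3, so H_2 = Z.

As a check, the Euler characteristic is 9 − 27 + 18 = 0, which agrees with 1 − 2 + 1 = 0.
(K is a triangulation of the torus T^2.)

H_0 ≅ Z,  H_1 ≅ Z^2,  H_2 ≅ Z.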